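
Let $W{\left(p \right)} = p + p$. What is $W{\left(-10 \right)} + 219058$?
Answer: $219038$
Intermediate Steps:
$W{\left(p \right)} = 2 p$
$W{\left(-10 \right)} + 219058 = 2 \left(-10\right) + 219058 = -20 + 219058 = 219038$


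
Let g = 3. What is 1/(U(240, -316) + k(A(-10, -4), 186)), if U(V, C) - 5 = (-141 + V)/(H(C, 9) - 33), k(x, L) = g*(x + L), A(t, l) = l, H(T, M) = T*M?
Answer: 959/528376 ≈ 0.0018150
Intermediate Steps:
H(T, M) = M*T
k(x, L) = 3*L + 3*x (k(x, L) = 3*(x + L) = 3*(L + x) = 3*L + 3*x)
U(V, C) = 5 + (-141 + V)/(-33 + 9*C) (U(V, C) = 5 + (-141 + V)/(9*C - 33) = 5 + (-141 + V)/(-33 + 9*C))
1/(U(240, -316) + k(A(-10, -4), 186)) = 1/((-306 + 240 + 45*(-316))/(3*(-11 + 3*(-316))) + (3*186 + 3*(-4))) = 1/((-306 + 240 - 14220)/(3*(-11 - 948)) + (558 - 12)) = 1/((⅓)*(-14286)/(-959) + 546) = 1/((⅓)*(-1/959)*(-14286) + 546) = 1/(4762/959 + 546) = 1/(528376/959) = 959/528376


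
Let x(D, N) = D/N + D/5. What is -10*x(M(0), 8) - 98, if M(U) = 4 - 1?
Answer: -431/4 ≈ -107.75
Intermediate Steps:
M(U) = 3
x(D, N) = D/5 + D/N (x(D, N) = D/N + D*(1/5) = D/N + D/5 = D/5 + D/N)
-10*x(M(0), 8) - 98 = -10*((1/5)*3 + 3/8) - 98 = -10*(3/5 + 3*(1/8)) - 98 = -10*(3/5 + 3/8) - 98 = -10*39/40 - 98 = -39/4 - 98 = -431/4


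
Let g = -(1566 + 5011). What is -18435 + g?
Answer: -25012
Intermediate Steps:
g = -6577 (g = -1*6577 = -6577)
-18435 + g = -18435 - 6577 = -25012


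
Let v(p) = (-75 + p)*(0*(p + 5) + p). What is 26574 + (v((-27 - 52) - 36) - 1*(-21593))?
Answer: 70017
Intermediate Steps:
v(p) = p*(-75 + p) (v(p) = (-75 + p)*(0*(5 + p) + p) = (-75 + p)*(0 + p) = (-75 + p)*p = p*(-75 + p))
26574 + (v((-27 - 52) - 36) - 1*(-21593)) = 26574 + (((-27 - 52) - 36)*(-75 + ((-27 - 52) - 36)) - 1*(-21593)) = 26574 + ((-79 - 36)*(-75 + (-79 - 36)) + 21593) = 26574 + (-115*(-75 - 115) + 21593) = 26574 + (-115*(-190) + 21593) = 26574 + (21850 + 21593) = 26574 + 43443 = 70017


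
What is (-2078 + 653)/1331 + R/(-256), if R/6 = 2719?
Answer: -11039367/170368 ≈ -64.797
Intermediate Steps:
R = 16314 (R = 6*2719 = 16314)
(-2078 + 653)/1331 + R/(-256) = (-2078 + 653)/1331 + 16314/(-256) = -1425*1/1331 + 16314*(-1/256) = -1425/1331 - 8157/128 = -11039367/170368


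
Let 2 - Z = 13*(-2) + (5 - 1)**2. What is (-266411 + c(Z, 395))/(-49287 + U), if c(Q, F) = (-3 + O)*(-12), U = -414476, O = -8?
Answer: 266279/463763 ≈ 0.57417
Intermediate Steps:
Z = 12 (Z = 2 - (13*(-2) + (5 - 1)**2) = 2 - (-26 + 4**2) = 2 - (-26 + 16) = 2 - 1*(-10) = 2 + 10 = 12)
c(Q, F) = 132 (c(Q, F) = (-3 - 8)*(-12) = -11*(-12) = 132)
(-266411 + c(Z, 395))/(-49287 + U) = (-266411 + 132)/(-49287 - 414476) = -266279/(-463763) = -266279*(-1/463763) = 266279/463763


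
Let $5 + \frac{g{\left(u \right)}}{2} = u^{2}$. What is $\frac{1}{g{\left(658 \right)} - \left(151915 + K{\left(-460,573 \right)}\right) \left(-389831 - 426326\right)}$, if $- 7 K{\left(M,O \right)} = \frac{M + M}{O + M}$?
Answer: $\frac{791}{98074749913683} \approx 8.0653 \cdot 10^{-12}$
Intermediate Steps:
$K{\left(M,O \right)} = - \frac{2 M}{7 \left(M + O\right)}$ ($K{\left(M,O \right)} = - \frac{\left(M + M\right) \frac{1}{O + M}}{7} = - \frac{2 M \frac{1}{M + O}}{7} = - \frac{2 M}{7 \left(M + O\right)}$)
$g{\left(u \right)} = -10 + 2 u^{2}$
$\frac{1}{g{\left(658 \right)} - \left(151915 + K{\left(-460,573 \right)}\right) \left(-389831 - 426326\right)} = \frac{1}{\left(-10 + 2 \cdot 658^{2}\right) - \left(151915 - - \frac{920}{7 \left(-460\right) + 7 \cdot 573}\right) \left(-389831 - 426326\right)} = \frac{1}{\left(-10 + 2 \cdot 432964\right) - \left(151915 - - \frac{920}{-3220 + 4011}\right) \left(-816157\right)} = \frac{1}{\left(-10 + 865928\right) - \left(151915 - - \frac{920}{791}\right) \left(-816157\right)} = \frac{1}{865918 - \left(151915 - \left(-920\right) \frac{1}{791}\right) \left(-816157\right)} = \frac{1}{865918 - \left(151915 + \frac{920}{791}\right) \left(-816157\right)} = \frac{1}{865918 - \frac{120165685}{791} \left(-816157\right)} = \frac{1}{865918 - - \frac{98074064972545}{791}} = \frac{1}{865918 + \frac{98074064972545}{791}} = \frac{1}{\frac{98074749913683}{791}} = \frac{791}{98074749913683}$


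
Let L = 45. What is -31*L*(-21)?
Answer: 29295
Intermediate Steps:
-31*L*(-21) = -31*45*(-21) = -1395*(-21) = 29295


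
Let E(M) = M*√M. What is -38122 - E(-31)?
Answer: -38122 + 31*I*√31 ≈ -38122.0 + 172.6*I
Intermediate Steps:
E(M) = M^(3/2)
-38122 - E(-31) = -38122 - (-31)^(3/2) = -38122 - (-31)*I*√31 = -38122 + 31*I*√31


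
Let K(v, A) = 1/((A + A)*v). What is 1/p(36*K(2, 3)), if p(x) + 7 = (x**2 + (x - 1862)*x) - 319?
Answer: -1/5894 ≈ -0.00016966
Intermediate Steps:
K(v, A) = 1/(2*A*v) (K(v, A) = 1/(((2*A))*v) = (1/(2*A))/v = 1/(2*A*v))
p(x) = -326 + x**2 + x*(-1862 + x) (p(x) = -7 + ((x**2 + (x - 1862)*x) - 319) = -7 + ((x**2 + (-1862 + x)*x) - 319) = -7 + ((x**2 + x*(-1862 + x)) - 319) = -7 + (-319 + x**2 + x*(-1862 + x)) = -326 + x**2 + x*(-1862 + x))
1/p(36*K(2, 3)) = 1/(-326 - 67032*(1/2)/(3*2) + 2*(36*((1/2)/(3*2)))**2) = 1/(-326 - 67032*(1/2)*(1/3)*(1/2) + 2*(36*((1/2)*(1/3)*(1/2)))**2) = 1/(-326 - 67032/12 + 2*(36*(1/12))**2) = 1/(-326 - 1862*3 + 2*3**2) = 1/(-326 - 5586 + 2*9) = 1/(-326 - 5586 + 18) = 1/(-5894) = -1/5894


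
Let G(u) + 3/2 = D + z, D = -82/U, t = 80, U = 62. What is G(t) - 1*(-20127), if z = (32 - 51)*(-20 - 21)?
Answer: 1295997/62 ≈ 20903.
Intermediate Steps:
z = 779 (z = -19*(-41) = 779)
D = -41/31 (D = -82/62 = -82*1/62 = -41/31 ≈ -1.3226)
G(u) = 48123/62 (G(u) = -3/2 + (-41/31 + 779) = -3/2 + 24108/31 = 48123/62)
G(t) - 1*(-20127) = 48123/62 - 1*(-20127) = 48123/62 + 20127 = 1295997/62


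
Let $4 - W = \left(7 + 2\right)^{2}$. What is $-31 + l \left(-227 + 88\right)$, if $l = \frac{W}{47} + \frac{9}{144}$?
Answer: $\frac{141403}{752} \approx 188.04$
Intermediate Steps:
$W = -77$ ($W = 4 - \left(7 + 2\right)^{2} = 4 - 9^{2} = 4 - 81 = -77$)
$l = - \frac{1185}{752}$ ($l = - \frac{77}{47} + \frac{9}{144} = \left(-77\right) \frac{1}{47} + 9 \cdot \frac{1}{144} = - \frac{77}{47} + \frac{1}{16} = - \frac{1185}{752} \approx -1.5758$)
$-31 + l \left(-227 + 88\right) = -31 - \frac{1185 \left(-227 + 88\right)}{752} = -31 - - \frac{164715}{752} = -31 + \frac{164715}{752} = \frac{141403}{752}$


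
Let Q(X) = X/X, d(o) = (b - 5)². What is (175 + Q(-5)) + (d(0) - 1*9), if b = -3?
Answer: 231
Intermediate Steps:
d(o) = 64 (d(o) = (-3 - 5)² = (-8)² = 64)
Q(X) = 1
(175 + Q(-5)) + (d(0) - 1*9) = (175 + 1) + (64 - 1*9) = 176 + (64 - 9) = 176 + 55 = 231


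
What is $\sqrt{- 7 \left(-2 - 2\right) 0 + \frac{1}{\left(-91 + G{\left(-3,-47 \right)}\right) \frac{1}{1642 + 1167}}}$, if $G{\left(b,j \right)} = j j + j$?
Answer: $\frac{53 \sqrt{2071}}{2071} \approx 1.1646$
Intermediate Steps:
$G{\left(b,j \right)} = j + j^{2}$ ($G{\left(b,j \right)} = j^{2} + j = j + j^{2}$)
$\sqrt{- 7 \left(-2 - 2\right) 0 + \frac{1}{\left(-91 + G{\left(-3,-47 \right)}\right) \frac{1}{1642 + 1167}}} = \sqrt{- 7 \left(-2 - 2\right) 0 + \frac{1}{\left(-91 - 47 \left(1 - 47\right)\right) \frac{1}{1642 + 1167}}} = \sqrt{- 7 \left(\left(-4\right) 0\right) + \frac{1}{\left(-91 - -2162\right) \frac{1}{2809}}} = \sqrt{\left(-7\right) 0 + \frac{1}{\left(-91 + 2162\right) \frac{1}{2809}}} = \sqrt{0 + \frac{1}{2071 \cdot \frac{1}{2809}}} = \sqrt{0 + \frac{1}{\frac{2071}{2809}}} = \sqrt{0 + \frac{2809}{2071}} = \sqrt{\frac{2809}{2071}} = \frac{53 \sqrt{2071}}{2071}$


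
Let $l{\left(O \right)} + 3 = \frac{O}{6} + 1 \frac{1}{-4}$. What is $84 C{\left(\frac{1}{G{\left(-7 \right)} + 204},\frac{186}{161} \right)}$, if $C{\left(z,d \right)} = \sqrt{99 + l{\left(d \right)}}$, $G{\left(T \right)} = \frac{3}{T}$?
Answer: $\frac{6 \sqrt{9947707}}{23} \approx 822.78$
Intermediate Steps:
$l{\left(O \right)} = - \frac{13}{4} + \frac{O}{6}$ ($l{\left(O \right)} = -3 + \left(\frac{O}{6} + 1 \frac{1}{-4}\right) = -3 + \left(O \frac{1}{6} + 1 \left(- \frac{1}{4}\right)\right) = -3 + \left(\frac{O}{6} - \frac{1}{4}\right) = -3 + \left(- \frac{1}{4} + \frac{O}{6}\right) = - \frac{13}{4} + \frac{O}{6}$)
$C{\left(z,d \right)} = \sqrt{\frac{383}{4} + \frac{d}{6}}$ ($C{\left(z,d \right)} = \sqrt{99 + \left(- \frac{13}{4} + \frac{d}{6}\right)} = \sqrt{\frac{383}{4} + \frac{d}{6}}$)
$84 C{\left(\frac{1}{G{\left(-7 \right)} + 204},\frac{186}{161} \right)} = 84 \frac{\sqrt{3447 + 6 \cdot \frac{186}{161}}}{6} = 84 \frac{\sqrt{3447 + \frac{1116}{161}}}{6} = 84 \frac{\sqrt{\frac{556083}{161}}}{6} = 84 \frac{\frac{3}{161} \sqrt{9947707}}{6} = 84 \frac{\sqrt{9947707}}{322} = \frac{6 \sqrt{9947707}}{23}$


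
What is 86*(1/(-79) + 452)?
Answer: 3070802/79 ≈ 38871.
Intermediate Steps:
86*(1/(-79) + 452) = 86*(-1/79 + 452) = 86*(35707/79) = 3070802/79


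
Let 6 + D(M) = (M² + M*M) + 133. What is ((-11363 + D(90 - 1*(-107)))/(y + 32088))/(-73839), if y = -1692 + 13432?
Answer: -33191/1618107846 ≈ -2.0512e-5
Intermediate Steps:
y = 11740
D(M) = 127 + 2*M² (D(M) = -6 + ((M² + M*M) + 133) = -6 + ((M² + M²) + 133) = -6 + (2*M² + 133) = -6 + (133 + 2*M²) = 127 + 2*M²)
((-11363 + D(90 - 1*(-107)))/(y + 32088))/(-73839) = ((-11363 + (127 + 2*(90 - 1*(-107))²))/(11740 + 32088))/(-73839) = ((-11363 + (127 + 2*(90 + 107)²))/43828)*(-1/73839) = ((-11363 + (127 + 2*197²))*(1/43828))*(-1/73839) = ((-11363 + (127 + 2*38809))*(1/43828))*(-1/73839) = ((-11363 + (127 + 77618))*(1/43828))*(-1/73839) = ((-11363 + 77745)*(1/43828))*(-1/73839) = (66382*(1/43828))*(-1/73839) = (33191/21914)*(-1/73839) = -33191/1618107846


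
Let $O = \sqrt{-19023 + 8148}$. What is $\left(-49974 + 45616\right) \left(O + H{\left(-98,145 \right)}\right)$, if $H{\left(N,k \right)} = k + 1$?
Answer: $-636268 - 21790 i \sqrt{435} \approx -6.3627 \cdot 10^{5} - 4.5447 \cdot 10^{5} i$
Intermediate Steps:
$O = 5 i \sqrt{435}$ ($O = \sqrt{-10875} = 5 i \sqrt{435} \approx 104.28 i$)
$H{\left(N,k \right)} = 1 + k$
$\left(-49974 + 45616\right) \left(O + H{\left(-98,145 \right)}\right) = \left(-49974 + 45616\right) \left(5 i \sqrt{435} + \left(1 + 145\right)\right) = - 4358 \left(5 i \sqrt{435} + 146\right) = - 4358 \left(146 + 5 i \sqrt{435}\right) = -636268 - 21790 i \sqrt{435}$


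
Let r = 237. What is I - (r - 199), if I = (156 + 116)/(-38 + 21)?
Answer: -54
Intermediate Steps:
I = -16 (I = 272/(-17) = 272*(-1/17) = -16)
I - (r - 199) = -16 - (237 - 199) = -16 - 1*38 = -16 - 38 = -54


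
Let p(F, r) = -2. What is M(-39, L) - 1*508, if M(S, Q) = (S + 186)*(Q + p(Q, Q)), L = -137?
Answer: -20941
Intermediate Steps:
M(S, Q) = (-2 + Q)*(186 + S) (M(S, Q) = (S + 186)*(Q - 2) = (186 + S)*(-2 + Q) = (-2 + Q)*(186 + S))
M(-39, L) - 1*508 = (-372 - 2*(-39) + 186*(-137) - 137*(-39)) - 1*508 = (-372 + 78 - 25482 + 5343) - 508 = -20433 - 508 = -20941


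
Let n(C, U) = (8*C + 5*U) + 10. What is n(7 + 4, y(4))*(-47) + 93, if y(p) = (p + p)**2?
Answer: -19553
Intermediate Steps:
y(p) = 4*p**2 (y(p) = (2*p)**2 = 4*p**2)
n(C, U) = 10 + 5*U + 8*C (n(C, U) = (5*U + 8*C) + 10 = 10 + 5*U + 8*C)
n(7 + 4, y(4))*(-47) + 93 = (10 + 5*(4*4**2) + 8*(7 + 4))*(-47) + 93 = (10 + 5*(4*16) + 8*11)*(-47) + 93 = (10 + 5*64 + 88)*(-47) + 93 = (10 + 320 + 88)*(-47) + 93 = 418*(-47) + 93 = -19646 + 93 = -19553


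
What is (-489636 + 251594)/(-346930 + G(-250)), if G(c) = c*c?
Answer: 119021/142215 ≈ 0.83691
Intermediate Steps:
G(c) = c²
(-489636 + 251594)/(-346930 + G(-250)) = (-489636 + 251594)/(-346930 + (-250)²) = -238042/(-346930 + 62500) = -238042/(-284430) = -238042*(-1/284430) = 119021/142215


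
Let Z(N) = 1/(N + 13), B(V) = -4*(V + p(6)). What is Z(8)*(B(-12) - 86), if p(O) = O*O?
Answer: -26/3 ≈ -8.6667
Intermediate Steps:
p(O) = O²
B(V) = -144 - 4*V (B(V) = -4*(V + 6²) = -4*(V + 36) = -4*(36 + V) = -144 - 4*V)
Z(N) = 1/(13 + N)
Z(8)*(B(-12) - 86) = ((-144 - 4*(-12)) - 86)/(13 + 8) = ((-144 + 48) - 86)/21 = (-96 - 86)/21 = (1/21)*(-182) = -26/3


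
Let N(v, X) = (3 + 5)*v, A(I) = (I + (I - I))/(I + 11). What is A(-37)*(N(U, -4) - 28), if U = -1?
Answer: -666/13 ≈ -51.231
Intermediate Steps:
A(I) = I/(11 + I) (A(I) = (I + 0)/(11 + I) = I/(11 + I))
N(v, X) = 8*v
A(-37)*(N(U, -4) - 28) = (-37/(11 - 37))*(8*(-1) - 28) = (-37/(-26))*(-8 - 28) = -37*(-1/26)*(-36) = (37/26)*(-36) = -666/13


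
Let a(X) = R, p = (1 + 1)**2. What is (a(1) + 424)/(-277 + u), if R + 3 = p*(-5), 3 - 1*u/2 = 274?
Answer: -401/819 ≈ -0.48962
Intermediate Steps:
u = -542 (u = 6 - 2*274 = 6 - 548 = -542)
p = 4 (p = 2**2 = 4)
R = -23 (R = -3 + 4*(-5) = -3 - 20 = -23)
a(X) = -23
(a(1) + 424)/(-277 + u) = (-23 + 424)/(-277 - 542) = 401/(-819) = 401*(-1/819) = -401/819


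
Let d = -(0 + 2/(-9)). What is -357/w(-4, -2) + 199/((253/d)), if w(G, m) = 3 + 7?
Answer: -808909/22770 ≈ -35.525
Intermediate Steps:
w(G, m) = 10
d = 2/9 (d = -(0 + 2*(-⅑)) = -(0 - 2/9) = -1*(-2/9) = 2/9 ≈ 0.22222)
-357/w(-4, -2) + 199/((253/d)) = -357/10 + 199/((253/(2/9))) = -357*⅒ + 199/((253*(9/2))) = -357/10 + 199/(2277/2) = -357/10 + 199*(2/2277) = -357/10 + 398/2277 = -808909/22770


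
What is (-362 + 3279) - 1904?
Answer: 1013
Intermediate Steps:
(-362 + 3279) - 1904 = 2917 - 1904 = 1013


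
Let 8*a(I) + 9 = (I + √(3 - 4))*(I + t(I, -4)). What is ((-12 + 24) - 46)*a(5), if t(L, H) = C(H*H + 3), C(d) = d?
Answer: -1887/4 - 102*I ≈ -471.75 - 102.0*I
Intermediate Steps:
t(L, H) = 3 + H² (t(L, H) = H*H + 3 = H² + 3 = 3 + H²)
a(I) = -9/8 + (19 + I)*(I + I)/8 (a(I) = -9/8 + ((I + √(3 - 4))*(I + (3 + (-4)²)))/8 = -9/8 + ((I + √(-1))*(I + (3 + 16)))/8 = -9/8 + ((I + I)*(I + 19))/8 = -9/8 + ((I + I)*(19 + I))/8 = -9/8 + ((19 + I)*(I + I))/8 = -9/8 + (19 + I)*(I + I)/8)
((-12 + 24) - 46)*a(5) = ((-12 + 24) - 46)*(-9/8 + (⅛)*5² + 19*I/8 + (⅛)*5*(19 + I)) = (12 - 46)*(-9/8 + (⅛)*25 + 19*I/8 + (95/8 + 5*I/8)) = -34*(-9/8 + 25/8 + 19*I/8 + (95/8 + 5*I/8)) = -34*(111/8 + 3*I) = -1887/4 - 102*I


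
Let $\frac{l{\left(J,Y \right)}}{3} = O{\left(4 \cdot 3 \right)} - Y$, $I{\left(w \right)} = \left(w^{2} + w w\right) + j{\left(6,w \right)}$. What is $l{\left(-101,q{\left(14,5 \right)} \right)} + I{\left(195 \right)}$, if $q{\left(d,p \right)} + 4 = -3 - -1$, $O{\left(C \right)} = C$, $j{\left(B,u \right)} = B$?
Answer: $76110$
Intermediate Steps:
$I{\left(w \right)} = 6 + 2 w^{2}$ ($I{\left(w \right)} = \left(w^{2} + w w\right) + 6 = \left(w^{2} + w^{2}\right) + 6 = 2 w^{2} + 6 = 6 + 2 w^{2}$)
$q{\left(d,p \right)} = -6$ ($q{\left(d,p \right)} = -4 - 2 = -6$)
$l{\left(J,Y \right)} = 36 - 3 Y$ ($l{\left(J,Y \right)} = 3 \left(4 \cdot 3 - Y\right) = 3 \left(12 - Y\right) = 36 - 3 Y$)
$l{\left(-101,q{\left(14,5 \right)} \right)} + I{\left(195 \right)} = \left(36 - -18\right) + \left(6 + 2 \cdot 195^{2}\right) = \left(36 + 18\right) + \left(6 + 2 \cdot 38025\right) = 54 + \left(6 + 76050\right) = 54 + 76056 = 76110$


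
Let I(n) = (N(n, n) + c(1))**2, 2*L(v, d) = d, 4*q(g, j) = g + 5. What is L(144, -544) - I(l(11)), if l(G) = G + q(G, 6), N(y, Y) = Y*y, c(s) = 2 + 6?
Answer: -54561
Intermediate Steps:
q(g, j) = 5/4 + g/4 (q(g, j) = (g + 5)/4 = (5 + g)/4 = 5/4 + g/4)
L(v, d) = d/2
c(s) = 8
l(G) = 5/4 + 5*G/4 (l(G) = G + (5/4 + G/4) = 5/4 + 5*G/4)
I(n) = (8 + n**2)**2 (I(n) = (n*n + 8)**2 = (n**2 + 8)**2 = (8 + n**2)**2)
L(144, -544) - I(l(11)) = (1/2)*(-544) - (8 + (5/4 + (5/4)*11)**2)**2 = -272 - (8 + (5/4 + 55/4)**2)**2 = -272 - (8 + 15**2)**2 = -272 - (8 + 225)**2 = -272 - 1*233**2 = -272 - 1*54289 = -272 - 54289 = -54561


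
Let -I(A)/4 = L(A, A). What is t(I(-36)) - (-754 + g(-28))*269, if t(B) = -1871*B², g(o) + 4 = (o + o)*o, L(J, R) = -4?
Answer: -696866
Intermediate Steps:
g(o) = -4 + 2*o² (g(o) = -4 + (o + o)*o = -4 + (2*o)*o = -4 + 2*o²)
I(A) = 16 (I(A) = -4*(-4) = 16)
t(I(-36)) - (-754 + g(-28))*269 = -1871*16² - (-754 + (-4 + 2*(-28)²))*269 = -1871*256 - (-754 + (-4 + 2*784))*269 = -478976 - (-754 + (-4 + 1568))*269 = -478976 - (-754 + 1564)*269 = -478976 - 810*269 = -478976 - 1*217890 = -478976 - 217890 = -696866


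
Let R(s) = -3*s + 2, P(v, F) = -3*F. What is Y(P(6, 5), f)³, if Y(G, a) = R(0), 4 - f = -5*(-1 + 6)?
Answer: 8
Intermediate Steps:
f = 29 (f = 4 - (-5)*(-1 + 6) = 4 - (-5)*5 = 4 - 1*(-25) = 4 + 25 = 29)
R(s) = 2 - 3*s
Y(G, a) = 2 (Y(G, a) = 2 - 3*0 = 2 + 0 = 2)
Y(P(6, 5), f)³ = 2³ = 8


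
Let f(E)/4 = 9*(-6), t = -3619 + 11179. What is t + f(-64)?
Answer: 7344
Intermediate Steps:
t = 7560
f(E) = -216 (f(E) = 4*(9*(-6)) = 4*(-54) = -216)
t + f(-64) = 7560 - 216 = 7344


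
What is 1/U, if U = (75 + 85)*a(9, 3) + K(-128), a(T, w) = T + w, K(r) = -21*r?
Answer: 1/4608 ≈ 0.00021701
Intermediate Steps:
U = 4608 (U = (75 + 85)*(9 + 3) - 21*(-128) = 160*12 + 2688 = 1920 + 2688 = 4608)
1/U = 1/4608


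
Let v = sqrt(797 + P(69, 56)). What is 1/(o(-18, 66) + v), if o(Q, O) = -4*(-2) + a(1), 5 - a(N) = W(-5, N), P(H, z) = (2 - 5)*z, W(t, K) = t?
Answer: -18/305 + sqrt(629)/305 ≈ 0.023213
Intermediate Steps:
P(H, z) = -3*z
a(N) = 10 (a(N) = 5 - 1*(-5) = 5 + 5 = 10)
v = sqrt(629) (v = sqrt(797 - 3*56) = sqrt(797 - 168) = sqrt(629) ≈ 25.080)
o(Q, O) = 18 (o(Q, O) = -4*(-2) + 10 = 8 + 10 = 18)
1/(o(-18, 66) + v) = 1/(18 + sqrt(629))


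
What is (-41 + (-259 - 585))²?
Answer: 783225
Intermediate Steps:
(-41 + (-259 - 585))² = (-41 - 844)² = (-885)² = 783225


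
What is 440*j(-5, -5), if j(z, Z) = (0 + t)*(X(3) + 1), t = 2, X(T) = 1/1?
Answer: 1760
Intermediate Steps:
X(T) = 1
j(z, Z) = 4 (j(z, Z) = (0 + 2)*(1 + 1) = 2*2 = 4)
440*j(-5, -5) = 440*4 = 1760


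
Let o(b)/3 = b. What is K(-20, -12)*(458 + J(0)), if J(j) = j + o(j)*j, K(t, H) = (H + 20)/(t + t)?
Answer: -458/5 ≈ -91.600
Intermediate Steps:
o(b) = 3*b
K(t, H) = (20 + H)/(2*t) (K(t, H) = (20 + H)/((2*t)) = (20 + H)*(1/(2*t)) = (20 + H)/(2*t))
J(j) = j + 3*j² (J(j) = j + (3*j)*j = j + 3*j²)
K(-20, -12)*(458 + J(0)) = ((½)*(20 - 12)/(-20))*(458 + 0*(1 + 3*0)) = ((½)*(-1/20)*8)*(458 + 0*(1 + 0)) = -(458 + 0*1)/5 = -(458 + 0)/5 = -⅕*458 = -458/5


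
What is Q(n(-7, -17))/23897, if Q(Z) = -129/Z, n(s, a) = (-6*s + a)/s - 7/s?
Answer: 301/143382 ≈ 0.0020993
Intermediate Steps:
n(s, a) = -7/s + (a - 6*s)/s (n(s, a) = (a - 6*s)/s - 7/s = -7/s + (a - 6*s)/s)
Q(n(-7, -17))/23897 = -129*(-7/(-7 - 17 - 6*(-7)))/23897 = -129*(-7/(-7 - 17 + 42))*(1/23897) = -129/((-⅐*18))*(1/23897) = -129/(-18/7)*(1/23897) = -129*(-7/18)*(1/23897) = (301/6)*(1/23897) = 301/143382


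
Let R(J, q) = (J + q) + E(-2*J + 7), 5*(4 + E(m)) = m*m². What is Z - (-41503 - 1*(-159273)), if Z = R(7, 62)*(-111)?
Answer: -586852/5 ≈ -1.1737e+5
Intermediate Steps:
E(m) = -4 + m³/5 (E(m) = -4 + (m*m²)/5 = -4 + m³/5)
R(J, q) = -4 + J + q + (7 - 2*J)³/5 (R(J, q) = (J + q) + (-4 + (-2*J + 7)³/5) = (J + q) + (-4 + (7 - 2*J)³/5) = -4 + J + q + (7 - 2*J)³/5)
Z = 1998/5 (Z = (-4 + 7 + 62 - (-7 + 2*7)³/5)*(-111) = (-4 + 7 + 62 - (-7 + 14)³/5)*(-111) = (-4 + 7 + 62 - ⅕*7³)*(-111) = (-4 + 7 + 62 - ⅕*343)*(-111) = (-4 + 7 + 62 - 343/5)*(-111) = -18/5*(-111) = 1998/5 ≈ 399.60)
Z - (-41503 - 1*(-159273)) = 1998/5 - (-41503 - 1*(-159273)) = 1998/5 - (-41503 + 159273) = 1998/5 - 1*117770 = 1998/5 - 117770 = -586852/5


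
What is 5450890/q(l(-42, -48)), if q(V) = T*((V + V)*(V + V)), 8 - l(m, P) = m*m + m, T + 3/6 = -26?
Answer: -2725445/155703188 ≈ -0.017504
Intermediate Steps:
T = -53/2 (T = -1/2 - 26 = -53/2 ≈ -26.500)
l(m, P) = 8 - m - m**2 (l(m, P) = 8 - (m*m + m) = 8 - (m**2 + m) = 8 - (m + m**2) = 8 + (-m - m**2) = 8 - m - m**2)
q(V) = -106*V**2 (q(V) = -53*(V + V)*(V + V)/2 = -53*2*V*2*V/2 = -106*V**2)
5450890/q(l(-42, -48)) = 5450890/((-106*(8 - 1*(-42) - 1*(-42)**2)**2)) = 5450890/((-106*(8 + 42 - 1*1764)**2)) = 5450890/((-106*(8 + 42 - 1764)**2)) = 5450890/((-106*(-1714)**2)) = 5450890/((-106*2937796)) = 5450890/(-311406376) = 5450890*(-1/311406376) = -2725445/155703188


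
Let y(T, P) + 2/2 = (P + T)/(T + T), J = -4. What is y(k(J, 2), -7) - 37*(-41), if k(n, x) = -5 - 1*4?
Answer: 13652/9 ≈ 1516.9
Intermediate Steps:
k(n, x) = -9 (k(n, x) = -5 - 4 = -9)
y(T, P) = -1 + (P + T)/(2*T) (y(T, P) = -1 + (P + T)/(T + T) = -1 + (P + T)/((2*T)) = -1 + (P + T)*(1/(2*T)) = -1 + (P + T)/(2*T))
y(k(J, 2), -7) - 37*(-41) = (½)*(-7 - 1*(-9))/(-9) - 37*(-41) = (½)*(-⅑)*(-7 + 9) + 1517 = (½)*(-⅑)*2 + 1517 = -⅑ + 1517 = 13652/9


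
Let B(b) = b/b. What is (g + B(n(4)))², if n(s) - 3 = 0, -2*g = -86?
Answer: 1936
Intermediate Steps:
g = 43 (g = -½*(-86) = 43)
n(s) = 3 (n(s) = 3 + 0 = 3)
B(b) = 1
(g + B(n(4)))² = (43 + 1)² = 44² = 1936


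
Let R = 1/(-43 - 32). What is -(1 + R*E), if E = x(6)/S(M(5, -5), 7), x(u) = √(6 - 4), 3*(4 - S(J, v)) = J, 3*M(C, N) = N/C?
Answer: -1 + 3*√2/925 ≈ -0.99541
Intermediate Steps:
M(C, N) = N/(3*C) (M(C, N) = (N/C)/3 = N/(3*C))
R = -1/75 (R = 1/(-75) = -1/75 ≈ -0.013333)
S(J, v) = 4 - J/3
x(u) = √2
E = 9*√2/37 (E = √2/(4 - (-5)/(9*5)) = √2/(4 - ⅓*(-⅓)) = √2/(4 + ⅑) = √2/(37/9) = √2*(9/37) = 9*√2/37 ≈ 0.34400)
-(1 + R*E) = -(1 - 3*√2/925) = -1 + 3*√2/925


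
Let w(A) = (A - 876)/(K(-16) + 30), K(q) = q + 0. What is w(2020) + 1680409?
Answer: 11763435/7 ≈ 1.6805e+6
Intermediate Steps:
K(q) = q
w(A) = -438/7 + A/14 (w(A) = (A - 876)/(-16 + 30) = (-876 + A)/14 = (-876 + A)*(1/14) = -438/7 + A/14)
w(2020) + 1680409 = (-438/7 + (1/14)*2020) + 1680409 = (-438/7 + 1010/7) + 1680409 = 572/7 + 1680409 = 11763435/7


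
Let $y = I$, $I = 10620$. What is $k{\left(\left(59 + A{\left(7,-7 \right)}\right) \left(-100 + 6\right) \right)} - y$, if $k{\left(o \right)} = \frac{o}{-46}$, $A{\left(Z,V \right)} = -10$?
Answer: $- \frac{241957}{23} \approx -10520.0$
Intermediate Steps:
$k{\left(o \right)} = - \frac{o}{46}$ ($k{\left(o \right)} = o \left(- \frac{1}{46}\right) = - \frac{o}{46}$)
$y = 10620$
$k{\left(\left(59 + A{\left(7,-7 \right)}\right) \left(-100 + 6\right) \right)} - y = - \frac{\left(59 - 10\right) \left(-100 + 6\right)}{46} - 10620 = - \frac{49 \left(-94\right)}{46} - 10620 = \left(- \frac{1}{46}\right) \left(-4606\right) - 10620 = \frac{2303}{23} - 10620 = - \frac{241957}{23}$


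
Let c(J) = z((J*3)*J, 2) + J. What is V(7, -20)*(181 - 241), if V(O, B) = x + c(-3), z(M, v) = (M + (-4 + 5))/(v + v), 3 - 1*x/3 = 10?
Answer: 1020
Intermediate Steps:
x = -21 (x = 9 - 3*10 = 9 - 30 = -21)
z(M, v) = (1 + M)/(2*v) (z(M, v) = (M + 1)/((2*v)) = (1 + M)*(1/(2*v)) = (1 + M)/(2*v))
c(J) = ¼ + J + 3*J²/4 (c(J) = (½)*(1 + (J*3)*J)/2 + J = (½)*(½)*(1 + (3*J)*J) + J = (½)*(½)*(1 + 3*J²) + J = (¼ + 3*J²/4) + J = ¼ + J + 3*J²/4)
V(O, B) = -17 (V(O, B) = -21 + (¼ - 3 + (¾)*(-3)²) = -21 + (¼ - 3 + (¾)*9) = -21 + (¼ - 3 + 27/4) = -21 + 4 = -17)
V(7, -20)*(181 - 241) = -17*(181 - 241) = -17*(-60) = 1020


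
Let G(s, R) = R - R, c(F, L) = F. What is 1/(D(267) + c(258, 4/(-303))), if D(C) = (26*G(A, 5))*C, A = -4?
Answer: 1/258 ≈ 0.0038760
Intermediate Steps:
G(s, R) = 0
D(C) = 0 (D(C) = (26*0)*C = 0*C = 0)
1/(D(267) + c(258, 4/(-303))) = 1/(0 + 258) = 1/258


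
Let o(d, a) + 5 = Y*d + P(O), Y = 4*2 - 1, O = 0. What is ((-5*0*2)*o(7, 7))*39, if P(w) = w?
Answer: 0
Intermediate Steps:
Y = 7 (Y = 8 - 1 = 7)
o(d, a) = -5 + 7*d (o(d, a) = -5 + (7*d + 0) = -5 + 7*d)
((-5*0*2)*o(7, 7))*39 = ((-5*0*2)*(-5 + 7*7))*39 = ((0*2)*(-5 + 49))*39 = (0*44)*39 = 0*39 = 0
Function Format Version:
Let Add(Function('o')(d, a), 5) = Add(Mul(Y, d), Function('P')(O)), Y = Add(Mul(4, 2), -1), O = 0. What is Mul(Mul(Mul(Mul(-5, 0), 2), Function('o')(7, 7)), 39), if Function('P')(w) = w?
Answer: 0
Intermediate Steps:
Y = 7 (Y = Add(8, -1) = 7)
Function('o')(d, a) = Add(-5, Mul(7, d)) (Function('o')(d, a) = Add(-5, Add(Mul(7, d), 0)) = Add(-5, Mul(7, d)))
Mul(Mul(Mul(Mul(-5, 0), 2), Function('o')(7, 7)), 39) = Mul(Mul(Mul(Mul(-5, 0), 2), Add(-5, Mul(7, 7))), 39) = Mul(Mul(Mul(0, 2), Add(-5, 49)), 39) = Mul(Mul(0, 44), 39) = Mul(0, 39) = 0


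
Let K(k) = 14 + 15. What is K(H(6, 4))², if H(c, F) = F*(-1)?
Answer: 841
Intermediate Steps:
H(c, F) = -F
K(k) = 29
K(H(6, 4))² = 29² = 841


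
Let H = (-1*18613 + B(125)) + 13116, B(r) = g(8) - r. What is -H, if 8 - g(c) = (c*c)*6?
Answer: 5998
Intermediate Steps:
g(c) = 8 - 6*c**2 (g(c) = 8 - c*c*6 = 8 - c**2*6 = 8 - 6*c**2)
B(r) = -376 - r (B(r) = (8 - 6*8**2) - r = (8 - 6*64) - r = (8 - 384) - r = -376 - r)
H = -5998 (H = (-1*18613 + (-376 - 1*125)) + 13116 = (-18613 + (-376 - 125)) + 13116 = (-18613 - 501) + 13116 = -19114 + 13116 = -5998)
-H = -1*(-5998) = 5998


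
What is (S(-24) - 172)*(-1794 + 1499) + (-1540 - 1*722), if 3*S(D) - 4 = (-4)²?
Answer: 139534/3 ≈ 46511.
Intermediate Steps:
S(D) = 20/3 (S(D) = 4/3 + (⅓)*(-4)² = 4/3 + (⅓)*16 = 4/3 + 16/3 = 20/3)
(S(-24) - 172)*(-1794 + 1499) + (-1540 - 1*722) = (20/3 - 172)*(-1794 + 1499) + (-1540 - 1*722) = -496/3*(-295) + (-1540 - 722) = 146320/3 - 2262 = 139534/3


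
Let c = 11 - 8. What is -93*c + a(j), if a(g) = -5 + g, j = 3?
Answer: -281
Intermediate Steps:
c = 3
-93*c + a(j) = -93*3 + (-5 + 3) = -279 - 2 = -281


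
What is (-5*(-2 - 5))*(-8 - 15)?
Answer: -805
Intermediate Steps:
(-5*(-2 - 5))*(-8 - 15) = -5*(-7)*(-23) = 35*(-23) = -805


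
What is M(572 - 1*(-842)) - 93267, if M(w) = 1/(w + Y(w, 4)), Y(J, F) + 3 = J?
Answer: -263479274/2825 ≈ -93267.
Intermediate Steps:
Y(J, F) = -3 + J
M(w) = 1/(-3 + 2*w) (M(w) = 1/(w + (-3 + w)) = 1/(-3 + 2*w))
M(572 - 1*(-842)) - 93267 = 1/(-3 + 2*(572 - 1*(-842))) - 93267 = 1/(-3 + 2*(572 + 842)) - 93267 = 1/(-3 + 2*1414) - 93267 = 1/(-3 + 2828) - 93267 = 1/2825 - 93267 = -263479274/2825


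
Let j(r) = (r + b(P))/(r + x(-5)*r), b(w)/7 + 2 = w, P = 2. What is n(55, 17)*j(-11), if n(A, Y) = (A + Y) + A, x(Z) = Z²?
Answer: 127/26 ≈ 4.8846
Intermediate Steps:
b(w) = -14 + 7*w
n(A, Y) = Y + 2*A
j(r) = 1/26 (j(r) = (r + (-14 + 7*2))/(r + (-5)²*r) = (r + (-14 + 14))/(r + 25*r) = (r + 0)/((26*r)) = r*(1/(26*r)) = 1/26)
n(55, 17)*j(-11) = (17 + 2*55)*(1/26) = (17 + 110)*(1/26) = 127*(1/26) = 127/26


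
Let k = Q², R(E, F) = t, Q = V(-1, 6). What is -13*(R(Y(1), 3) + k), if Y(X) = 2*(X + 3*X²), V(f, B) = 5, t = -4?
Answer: -273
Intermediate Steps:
Q = 5
Y(X) = 2*X + 6*X²
R(E, F) = -4
k = 25 (k = 5² = 25)
-13*(R(Y(1), 3) + k) = -13*(-4 + 25) = -13*21 = -273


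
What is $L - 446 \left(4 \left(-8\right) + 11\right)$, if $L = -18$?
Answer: $9348$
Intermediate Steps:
$L - 446 \left(4 \left(-8\right) + 11\right) = -18 - 446 \left(4 \left(-8\right) + 11\right) = -18 - 446 \left(-32 + 11\right) = -18 - -9366 = -18 + 9366 = 9348$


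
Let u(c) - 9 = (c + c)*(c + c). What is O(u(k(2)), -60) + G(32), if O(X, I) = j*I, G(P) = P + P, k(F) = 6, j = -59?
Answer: 3604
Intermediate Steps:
G(P) = 2*P
u(c) = 9 + 4*c² (u(c) = 9 + (c + c)*(c + c) = 9 + (2*c)*(2*c) = 9 + 4*c²)
O(X, I) = -59*I
O(u(k(2)), -60) + G(32) = -59*(-60) + 2*32 = 3540 + 64 = 3604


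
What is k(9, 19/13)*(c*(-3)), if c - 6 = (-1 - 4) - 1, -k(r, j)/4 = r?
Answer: 0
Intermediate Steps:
k(r, j) = -4*r
c = 0 (c = 6 + ((-1 - 4) - 1) = 6 + (-5 - 1) = 6 - 6 = 0)
k(9, 19/13)*(c*(-3)) = (-4*9)*(0*(-3)) = -36*0 = 0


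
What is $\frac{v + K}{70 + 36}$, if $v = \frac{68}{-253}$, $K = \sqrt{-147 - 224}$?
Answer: $- \frac{34}{13409} + \frac{i \sqrt{371}}{106} \approx -0.0025356 + 0.18171 i$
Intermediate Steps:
$K = i \sqrt{371}$ ($K = \sqrt{-371} = i \sqrt{371} \approx 19.261 i$)
$v = - \frac{68}{253}$ ($v = 68 \left(- \frac{1}{253}\right) = - \frac{68}{253} \approx -0.26877$)
$\frac{v + K}{70 + 36} = \frac{- \frac{68}{253} + i \sqrt{371}}{70 + 36} = \frac{- \frac{68}{253} + i \sqrt{371}}{106} = \left(- \frac{68}{253} + i \sqrt{371}\right) \frac{1}{106} = - \frac{34}{13409} + \frac{i \sqrt{371}}{106}$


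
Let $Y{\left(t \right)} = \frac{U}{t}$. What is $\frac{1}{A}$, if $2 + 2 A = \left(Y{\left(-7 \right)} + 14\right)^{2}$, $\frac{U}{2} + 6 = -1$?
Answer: $\frac{1}{127} \approx 0.007874$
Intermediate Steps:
$U = -14$ ($U = -12 + 2 \left(-1\right) = -12 - 2 = -14$)
$Y{\left(t \right)} = - \frac{14}{t}$
$A = 127$ ($A = -1 + \frac{\left(- \frac{14}{-7} + 14\right)^{2}}{2} = -1 + \frac{\left(\left(-14\right) \left(- \frac{1}{7}\right) + 14\right)^{2}}{2} = -1 + \frac{\left(2 + 14\right)^{2}}{2} = -1 + \frac{16^{2}}{2} = -1 + \frac{1}{2} \cdot 256 = -1 + 128 = 127$)
$\frac{1}{A} = \frac{1}{127}$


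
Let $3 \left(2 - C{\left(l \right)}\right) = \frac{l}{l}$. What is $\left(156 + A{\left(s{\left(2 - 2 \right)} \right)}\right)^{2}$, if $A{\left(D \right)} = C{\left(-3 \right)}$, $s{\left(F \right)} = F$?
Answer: $\frac{223729}{9} \approx 24859.0$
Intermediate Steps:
$C{\left(l \right)} = \frac{5}{3}$ ($C{\left(l \right)} = 2 - \frac{l \frac{1}{l}}{3} = 2 - \frac{1}{3} = \frac{5}{3}$)
$A{\left(D \right)} = \frac{5}{3}$
$\left(156 + A{\left(s{\left(2 - 2 \right)} \right)}\right)^{2} = \left(156 + \frac{5}{3}\right)^{2} = \left(\frac{473}{3}\right)^{2} = \frac{223729}{9}$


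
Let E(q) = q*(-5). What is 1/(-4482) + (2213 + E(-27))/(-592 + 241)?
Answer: -43309/6474 ≈ -6.6897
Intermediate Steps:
E(q) = -5*q
1/(-4482) + (2213 + E(-27))/(-592 + 241) = 1/(-4482) + (2213 - 5*(-27))/(-592 + 241) = -1/4482 + (2213 + 135)/(-351) = -1/4482 + 2348*(-1/351) = -1/4482 - 2348/351 = -43309/6474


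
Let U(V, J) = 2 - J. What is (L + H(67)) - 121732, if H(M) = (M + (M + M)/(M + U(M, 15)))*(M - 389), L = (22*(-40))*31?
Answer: -4627396/27 ≈ -1.7139e+5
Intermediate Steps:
L = -27280 (L = -880*31 = -27280)
H(M) = (-389 + M)*(M + 2*M/(-13 + M)) (H(M) = (M + (M + M)/(M + (2 - 1*15)))*(M - 389) = (M + (2*M)/(M + (2 - 15)))*(-389 + M) = (M + (2*M)/(M - 13))*(-389 + M) = (M + (2*M)/(-13 + M))*(-389 + M) = (M + 2*M/(-13 + M))*(-389 + M) = (-389 + M)*(M + 2*M/(-13 + M)))
(L + H(67)) - 121732 = (-27280 + 67*(4279 + 67**2 - 400*67)/(-13 + 67)) - 121732 = (-27280 + 67*(4279 + 4489 - 26800)/54) - 121732 = (-27280 + 67*(1/54)*(-18032)) - 121732 = (-27280 - 604072/27) - 121732 = -1340632/27 - 121732 = -4627396/27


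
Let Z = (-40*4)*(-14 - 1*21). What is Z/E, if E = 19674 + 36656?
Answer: 560/5633 ≈ 0.099414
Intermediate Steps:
E = 56330
Z = 5600 (Z = -160*(-14 - 21) = -160*(-35) = 5600)
Z/E = 5600/56330 = 5600*(1/56330) = 560/5633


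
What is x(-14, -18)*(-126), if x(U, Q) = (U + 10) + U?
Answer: 2268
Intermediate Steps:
x(U, Q) = 10 + 2*U (x(U, Q) = (10 + U) + U = 10 + 2*U)
x(-14, -18)*(-126) = (10 + 2*(-14))*(-126) = (10 - 28)*(-126) = -18*(-126) = 2268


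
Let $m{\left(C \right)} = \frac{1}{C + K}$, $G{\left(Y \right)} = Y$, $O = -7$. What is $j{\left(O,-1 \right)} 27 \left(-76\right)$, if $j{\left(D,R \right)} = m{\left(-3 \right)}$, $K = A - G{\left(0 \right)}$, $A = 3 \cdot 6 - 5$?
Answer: $- \frac{1026}{5} \approx -205.2$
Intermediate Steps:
$A = 13$ ($A = 18 - 5 = 13$)
$K = 13$ ($K = 13 - 0 = 13 + 0 = 13$)
$m{\left(C \right)} = \frac{1}{13 + C}$ ($m{\left(C \right)} = \frac{1}{C + 13} = \frac{1}{13 + C}$)
$j{\left(D,R \right)} = \frac{1}{10}$ ($j{\left(D,R \right)} = \frac{1}{13 - 3} = \frac{1}{10}$)
$j{\left(O,-1 \right)} 27 \left(-76\right) = \frac{1}{10} \cdot 27 \left(-76\right) = \frac{27}{10} \left(-76\right) = - \frac{1026}{5}$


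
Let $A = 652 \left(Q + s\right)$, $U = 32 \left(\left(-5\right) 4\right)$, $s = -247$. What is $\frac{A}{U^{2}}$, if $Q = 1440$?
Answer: $\frac{194459}{102400} \approx 1.899$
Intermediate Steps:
$U = -640$ ($U = 32 \left(-20\right) = -640$)
$A = 777836$ ($A = 652 \left(1440 - 247\right) = 652 \cdot 1193 = 777836$)
$\frac{A}{U^{2}} = \frac{777836}{\left(-640\right)^{2}} = \frac{777836}{409600} = 777836 \cdot \frac{1}{409600} = \frac{194459}{102400}$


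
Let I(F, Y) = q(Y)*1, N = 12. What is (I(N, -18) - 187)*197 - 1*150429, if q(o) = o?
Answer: -190814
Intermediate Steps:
I(F, Y) = Y (I(F, Y) = Y*1 = Y)
(I(N, -18) - 187)*197 - 1*150429 = (-18 - 187)*197 - 1*150429 = -205*197 - 150429 = -40385 - 150429 = -190814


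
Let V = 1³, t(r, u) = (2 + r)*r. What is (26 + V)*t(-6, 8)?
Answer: 648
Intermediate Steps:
t(r, u) = r*(2 + r)
V = 1
(26 + V)*t(-6, 8) = (26 + 1)*(-6*(2 - 6)) = 27*(-6*(-4)) = 27*24 = 648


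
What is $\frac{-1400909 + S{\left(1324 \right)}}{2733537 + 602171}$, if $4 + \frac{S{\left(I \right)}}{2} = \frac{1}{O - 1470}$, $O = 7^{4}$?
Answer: $- \frac{1304253725}{3105544148} \approx -0.41998$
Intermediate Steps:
$O = 2401$
$S{\left(I \right)} = - \frac{7446}{931}$ ($S{\left(I \right)} = -8 + \frac{2}{2401 - 1470} = -8 + \frac{2}{931} = - \frac{7446}{931}$)
$\frac{-1400909 + S{\left(1324 \right)}}{2733537 + 602171} = \frac{-1400909 - \frac{7446}{931}}{2733537 + 602171} = - \frac{1304253725}{931 \cdot 3335708} = \left(- \frac{1304253725}{931}\right) \frac{1}{3335708} = - \frac{1304253725}{3105544148}$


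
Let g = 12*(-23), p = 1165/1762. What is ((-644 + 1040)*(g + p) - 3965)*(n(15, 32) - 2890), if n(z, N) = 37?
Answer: 284022629163/881 ≈ 3.2239e+8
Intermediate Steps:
p = 1165/1762 (p = 1165*(1/1762) = 1165/1762 ≈ 0.66118)
g = -276
((-644 + 1040)*(g + p) - 3965)*(n(15, 32) - 2890) = ((-644 + 1040)*(-276 + 1165/1762) - 3965)*(37 - 2890) = (396*(-485147/1762) - 3965)*(-2853) = (-96059106/881 - 3965)*(-2853) = -99552271/881*(-2853) = 284022629163/881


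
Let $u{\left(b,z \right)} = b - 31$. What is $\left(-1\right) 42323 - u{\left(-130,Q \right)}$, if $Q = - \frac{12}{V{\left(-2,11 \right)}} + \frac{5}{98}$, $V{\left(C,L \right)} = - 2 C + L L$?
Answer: $-42162$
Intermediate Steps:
$V{\left(C,L \right)} = L^{2} - 2 C$ ($V{\left(C,L \right)} = - 2 C + L^{2} = L^{2} - 2 C$)
$Q = - \frac{551}{12250}$ ($Q = - \frac{12}{11^{2} - -4} + \frac{5}{98} = - \frac{12}{121 + 4} + 5 \cdot \frac{1}{98} = - \frac{12}{125} + \frac{5}{98} = - \frac{551}{12250} \approx -0.04498$)
$u{\left(b,z \right)} = -31 + b$ ($u{\left(b,z \right)} = b - 31 = -31 + b$)
$\left(-1\right) 42323 - u{\left(-130,Q \right)} = \left(-1\right) 42323 - \left(-31 - 130\right) = -42323 - -161 = -42323 + 161 = -42162$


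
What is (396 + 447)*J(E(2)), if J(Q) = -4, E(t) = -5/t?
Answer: -3372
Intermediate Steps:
(396 + 447)*J(E(2)) = (396 + 447)*(-4) = 843*(-4) = -3372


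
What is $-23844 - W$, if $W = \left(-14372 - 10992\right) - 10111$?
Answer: $11631$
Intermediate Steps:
$W = -35475$ ($W = \left(-14372 - 10992\right) - 10111 = -25364 - 10111 = -35475$)
$-23844 - W = -23844 - -35475 = -23844 + 35475 = 11631$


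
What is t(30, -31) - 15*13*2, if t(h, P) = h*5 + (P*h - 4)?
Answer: -1174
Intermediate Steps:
t(h, P) = -4 + 5*h + P*h (t(h, P) = 5*h + (-4 + P*h) = -4 + 5*h + P*h)
t(30, -31) - 15*13*2 = (-4 + 5*30 - 31*30) - 15*13*2 = (-4 + 150 - 930) - 195*2 = -784 - 390 = -1174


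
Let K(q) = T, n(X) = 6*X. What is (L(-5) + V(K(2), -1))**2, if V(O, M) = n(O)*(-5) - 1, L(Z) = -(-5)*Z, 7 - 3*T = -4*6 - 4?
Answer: 141376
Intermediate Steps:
T = 35/3 (T = 7/3 - (-4*6 - 4)/3 = 7/3 - (-24 - 4)/3 = 7/3 - 1/3*(-28) = 7/3 + 28/3 = 35/3 ≈ 11.667)
L(Z) = 5*Z
K(q) = 35/3
V(O, M) = -1 - 30*O (V(O, M) = (6*O)*(-5) - 1 = -30*O - 1 = -1 - 30*O)
(L(-5) + V(K(2), -1))**2 = (5*(-5) + (-1 - 30*35/3))**2 = (-25 + (-1 - 350))**2 = (-25 - 351)**2 = (-376)**2 = 141376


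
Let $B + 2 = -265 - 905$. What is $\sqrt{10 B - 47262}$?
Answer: $i \sqrt{58982} \approx 242.86 i$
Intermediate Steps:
$B = -1172$ ($B = -2 - 1170 = -1172$)
$\sqrt{10 B - 47262} = \sqrt{10 \left(-1172\right) - 47262} = \sqrt{-11720 - 47262} = \sqrt{-58982} = i \sqrt{58982}$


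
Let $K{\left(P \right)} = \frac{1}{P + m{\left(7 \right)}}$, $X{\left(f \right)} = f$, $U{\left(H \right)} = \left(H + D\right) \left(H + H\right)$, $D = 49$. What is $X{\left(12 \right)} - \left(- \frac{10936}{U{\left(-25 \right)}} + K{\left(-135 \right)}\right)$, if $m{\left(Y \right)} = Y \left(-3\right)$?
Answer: $\frac{3761}{1300} \approx 2.8931$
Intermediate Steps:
$U{\left(H \right)} = 2 H \left(49 + H\right)$ ($U{\left(H \right)} = \left(H + 49\right) \left(H + H\right) = \left(49 + H\right) 2 H = 2 H \left(49 + H\right)$)
$m{\left(Y \right)} = - 3 Y$
$K{\left(P \right)} = \frac{1}{-21 + P}$ ($K{\left(P \right)} = \frac{1}{P - 21} = \frac{1}{-21 + P}$)
$X{\left(12 \right)} - \left(- \frac{10936}{U{\left(-25 \right)}} + K{\left(-135 \right)}\right) = 12 - \left(\frac{1}{-21 - 135} - 10936 \left(- \frac{1}{50 \left(49 - 25\right)}\right)\right) = 12 + \left(\frac{10936}{2 \left(-25\right) 24} - \frac{1}{-156}\right) = 12 + \left(\frac{10936}{-1200} - - \frac{1}{156}\right) = 12 + \left(10936 \left(- \frac{1}{1200}\right) + \frac{1}{156}\right) = 12 + \left(- \frac{1367}{150} + \frac{1}{156}\right) = 12 - \frac{11839}{1300} = \frac{3761}{1300}$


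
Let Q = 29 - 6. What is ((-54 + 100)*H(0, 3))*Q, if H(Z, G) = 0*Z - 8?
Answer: -8464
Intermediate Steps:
H(Z, G) = -8 (H(Z, G) = 0 - 8 = -8)
Q = 23
((-54 + 100)*H(0, 3))*Q = ((-54 + 100)*(-8))*23 = (46*(-8))*23 = -368*23 = -8464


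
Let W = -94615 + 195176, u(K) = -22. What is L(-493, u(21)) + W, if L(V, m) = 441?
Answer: 101002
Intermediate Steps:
W = 100561
L(-493, u(21)) + W = 441 + 100561 = 101002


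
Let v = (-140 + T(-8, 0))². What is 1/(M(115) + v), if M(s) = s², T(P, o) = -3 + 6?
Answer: 1/31994 ≈ 3.1256e-5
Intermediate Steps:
T(P, o) = 3
v = 18769 (v = (-140 + 3)² = (-137)² = 18769)
1/(M(115) + v) = 1/(115² + 18769) = 1/(13225 + 18769) = 1/31994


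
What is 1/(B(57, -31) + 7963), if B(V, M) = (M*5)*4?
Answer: 1/7343 ≈ 0.00013618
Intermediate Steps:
B(V, M) = 20*M (B(V, M) = (5*M)*4 = 20*M)
1/(B(57, -31) + 7963) = 1/(20*(-31) + 7963) = 1/(-620 + 7963) = 1/7343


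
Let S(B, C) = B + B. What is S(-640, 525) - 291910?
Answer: -293190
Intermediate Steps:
S(B, C) = 2*B
S(-640, 525) - 291910 = 2*(-640) - 291910 = -1280 - 291910 = -293190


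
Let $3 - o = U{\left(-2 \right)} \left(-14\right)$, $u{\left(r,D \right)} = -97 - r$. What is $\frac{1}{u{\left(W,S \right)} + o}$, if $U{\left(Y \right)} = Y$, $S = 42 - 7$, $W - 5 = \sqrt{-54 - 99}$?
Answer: $\frac{i}{- 127 i + 3 \sqrt{17}} \approx -0.0078 + 0.00075969 i$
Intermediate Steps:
$W = 5 + 3 i \sqrt{17}$ ($W = 5 + \sqrt{-54 - 99} = 5 + \sqrt{-153} = 5 + 3 i \sqrt{17} \approx 5.0 + 12.369 i$)
$S = 35$
$o = -25$ ($o = 3 - \left(-2\right) \left(-14\right) = 3 - 28 = -25$)
$\frac{1}{u{\left(W,S \right)} + o} = \frac{1}{\left(-97 - \left(5 + 3 i \sqrt{17}\right)\right) - 25} = \frac{1}{\left(-102 - 3 i \sqrt{17}\right) - 25} = \frac{1}{-127 - 3 i \sqrt{17}}$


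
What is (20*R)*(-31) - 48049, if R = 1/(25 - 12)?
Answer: -625257/13 ≈ -48097.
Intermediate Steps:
R = 1/13 ≈ 0.076923
(20*R)*(-31) - 48049 = (20*(1/13))*(-31) - 48049 = (20/13)*(-31) - 48049 = -620/13 - 48049 = -625257/13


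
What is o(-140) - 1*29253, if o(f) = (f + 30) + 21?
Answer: -29342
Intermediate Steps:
o(f) = 51 + f (o(f) = (30 + f) + 21 = 51 + f)
o(-140) - 1*29253 = (51 - 140) - 1*29253 = -89 - 29253 = -29342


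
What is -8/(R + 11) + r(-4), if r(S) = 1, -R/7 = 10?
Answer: 67/59 ≈ 1.1356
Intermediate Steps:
R = -70 (R = -7*10 = -70)
-8/(R + 11) + r(-4) = -8/(-70 + 11) + 1 = -8/(-59) + 1 = -1/59*(-8) + 1 = 8/59 + 1 = 67/59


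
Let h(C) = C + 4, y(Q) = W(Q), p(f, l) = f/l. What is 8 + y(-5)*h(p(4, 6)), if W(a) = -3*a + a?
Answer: 164/3 ≈ 54.667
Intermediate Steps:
W(a) = -2*a
y(Q) = -2*Q
h(C) = 4 + C
8 + y(-5)*h(p(4, 6)) = 8 + (-2*(-5))*(4 + 4/6) = 8 + 10*(4 + 4*(1/6)) = 8 + 10*(4 + 2/3) = 8 + 10*(14/3) = 8 + 140/3 = 164/3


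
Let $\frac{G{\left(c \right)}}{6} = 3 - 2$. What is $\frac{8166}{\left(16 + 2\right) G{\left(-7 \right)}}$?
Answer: $\frac{1361}{18} \approx 75.611$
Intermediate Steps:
$G{\left(c \right)} = 6$ ($G{\left(c \right)} = 6 \left(3 - 2\right) = 6 \cdot 1 = 6$)
$\frac{8166}{\left(16 + 2\right) G{\left(-7 \right)}} = \frac{8166}{\left(16 + 2\right) 6} = \frac{8166}{18 \cdot 6} = \frac{8166}{108} = 8166 \cdot \frac{1}{108} = \frac{1361}{18}$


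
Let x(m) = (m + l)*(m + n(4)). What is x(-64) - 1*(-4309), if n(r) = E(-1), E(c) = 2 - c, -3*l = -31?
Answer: 22748/3 ≈ 7582.7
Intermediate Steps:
l = 31/3 (l = -1/3*(-31) = 31/3 ≈ 10.333)
n(r) = 3 (n(r) = 2 - 1*(-1) = 2 + 1 = 3)
x(m) = (3 + m)*(31/3 + m) (x(m) = (m + 31/3)*(m + 3) = (31/3 + m)*(3 + m) = (3 + m)*(31/3 + m))
x(-64) - 1*(-4309) = (31 + (-64)**2 + (40/3)*(-64)) - 1*(-4309) = (31 + 4096 - 2560/3) + 4309 = 9821/3 + 4309 = 22748/3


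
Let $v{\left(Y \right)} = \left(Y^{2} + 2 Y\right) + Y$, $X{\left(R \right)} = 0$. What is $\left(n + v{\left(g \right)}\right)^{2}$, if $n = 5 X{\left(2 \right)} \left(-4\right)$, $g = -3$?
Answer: $0$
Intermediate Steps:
$v{\left(Y \right)} = Y^{2} + 3 Y$
$n = 0$ ($n = 5 \cdot 0 \left(-4\right) = 0 \left(-4\right) = 0$)
$\left(n + v{\left(g \right)}\right)^{2} = \left(0 - 3 \left(3 - 3\right)\right)^{2} = \left(0 - 0\right)^{2} = \left(0 + 0\right)^{2} = 0^{2} = 0$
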